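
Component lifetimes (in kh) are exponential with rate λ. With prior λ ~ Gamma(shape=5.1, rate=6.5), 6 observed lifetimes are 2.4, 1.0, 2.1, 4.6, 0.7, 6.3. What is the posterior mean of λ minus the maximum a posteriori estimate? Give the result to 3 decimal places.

Σ times = 17.1. Posterior: Gamma(shape = 5.1+6 = 11.1, rate = 6.5+17.1 = 23.6).
Mode = (α−1)/β = 10.1/23.6 = 0.428.
Mean = α/β = 11.1/23.6 = 0.470.
Difference = 0.470 − 0.428 = 0.042.

0.042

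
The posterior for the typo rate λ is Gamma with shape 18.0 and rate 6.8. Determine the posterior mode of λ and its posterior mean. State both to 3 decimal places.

Mode = (α−1)/β = 17.0/6.8 = 2.500.
Mean = α/β = 18.0/6.8 = 2.647.

λ_MAP = 2.500, E[λ|data] = 2.647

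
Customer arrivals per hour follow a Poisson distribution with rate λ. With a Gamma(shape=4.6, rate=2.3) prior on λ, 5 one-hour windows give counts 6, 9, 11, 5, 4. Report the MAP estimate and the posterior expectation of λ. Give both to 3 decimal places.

MAP: 5.288. Posterior mean: 5.425.

Σ counts = 35. Posterior: Gamma(shape = 4.6+35 = 39.6, rate = 2.3+5 = 7.3).
Mode = (α−1)/β = 38.6/7.3 = 5.288.
Mean = α/β = 39.6/7.3 = 5.425.
Right-skewed posterior ⇒ mode < mean.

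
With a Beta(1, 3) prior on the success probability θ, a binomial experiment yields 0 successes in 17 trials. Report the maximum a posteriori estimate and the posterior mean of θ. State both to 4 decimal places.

maximum a posteriori estimate = 0.0000, posterior mean = 0.0476

Posterior: Beta(1+0, 3+17) = Beta(1, 20).
Since α = 1 ≤ 1 and β > 1, the Beta density is monotone decreasing on [0,1]; the mode is at 0.
Mean = 1/(1+20) = 0.0476.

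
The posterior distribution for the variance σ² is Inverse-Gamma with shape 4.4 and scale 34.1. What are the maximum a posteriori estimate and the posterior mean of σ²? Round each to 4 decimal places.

maximum a posteriori estimate = 6.3148, posterior mean = 10.0294

Mode = β/(α+1) = 34.1/5.4 = 6.3148.
Mean = β/(α−1) = 34.1/3.4 = 10.0294.
The mean is pulled above the mode by the posterior's right skew.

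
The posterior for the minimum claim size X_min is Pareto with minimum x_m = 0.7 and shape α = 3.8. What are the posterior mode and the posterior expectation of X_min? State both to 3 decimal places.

The Pareto density is strictly decreasing on [x_m, ∞), so the mode is x_m = 0.700.
Mean = α·x_m/(α−1) = 3.8·0.7/2.8 = 0.950.

MAP = 0.700, posterior mean = 0.950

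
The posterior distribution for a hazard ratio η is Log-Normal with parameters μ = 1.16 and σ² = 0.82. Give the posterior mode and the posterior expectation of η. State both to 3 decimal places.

Mode = exp(μ − σ²) = exp(0.34) = 1.405.
Mean = exp(μ + σ²/2) = exp(1.570) = 4.807.
The posterior is right-skewed, so the mean exceeds the mode.

MAP = 1.405; posterior mean = 4.807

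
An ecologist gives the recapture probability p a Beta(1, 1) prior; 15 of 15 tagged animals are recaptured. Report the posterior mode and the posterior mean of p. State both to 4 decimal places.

MAP = 1.0000, posterior mean = 0.9412

Posterior: Beta(1+15, 1+0) = Beta(16, 1).
Since β = 1 ≤ 1 and α > 1, the Beta density is monotone increasing on [0,1]; the mode is at 1.
Mean = 16/(16+1) = 0.9412.
Left-skewed posterior ⇒ mean < mode.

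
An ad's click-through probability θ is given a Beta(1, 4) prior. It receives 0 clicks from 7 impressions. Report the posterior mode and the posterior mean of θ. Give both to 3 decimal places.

MAP: 0.000. Posterior mean: 0.083.

Posterior: Beta(1+0, 4+7) = Beta(1, 11).
Since α = 1 ≤ 1 and β > 1, the Beta density is monotone decreasing on [0,1]; the mode is at 0.
Mean = 1/(1+11) = 0.083.
The posterior is right-skewed, so the mean exceeds the mode.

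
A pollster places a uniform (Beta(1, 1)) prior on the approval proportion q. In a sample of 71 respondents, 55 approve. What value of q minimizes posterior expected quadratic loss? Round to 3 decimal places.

0.767

Posterior: Beta(1+55, 1+16) = Beta(56, 17).
Mode = (56−1)/(56+17−2) = 55/71 = 0.775.
Mean = 56/(56+17) = 56/73 = 0.767.
Quadratic loss ⇒ the optimal estimator is the posterior mean.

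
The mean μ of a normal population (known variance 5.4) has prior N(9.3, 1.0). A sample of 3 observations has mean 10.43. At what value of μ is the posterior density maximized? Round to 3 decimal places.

Posterior for μ is Normal. Precision-weighted mean: (1/1.0·9.3 + 3/5.4·10.43) / (1/1.0 + 3/5.4) = 9.704.
A Normal posterior is symmetric, so mode = mean.
This is the posterior mode — the MAP estimate.

9.704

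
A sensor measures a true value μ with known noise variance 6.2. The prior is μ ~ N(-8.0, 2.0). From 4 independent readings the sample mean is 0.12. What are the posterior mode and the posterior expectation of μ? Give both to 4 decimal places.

posterior mode = -3.4254, posterior expectation = -3.4254

Posterior for μ is Normal. Precision-weighted mean: (1/2.0·-8.0 + 4/6.2·0.12) / (1/2.0 + 4/6.2) = -3.4254.
A Normal posterior is symmetric, so mode = mean.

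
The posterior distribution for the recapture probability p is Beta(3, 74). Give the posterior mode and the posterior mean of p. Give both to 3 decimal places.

MAP = 0.027, posterior mean = 0.039

Mode = (3−1)/(3+74−2) = 2/75 = 0.027.
Mean = 3/(3+74) = 3/77 = 0.039.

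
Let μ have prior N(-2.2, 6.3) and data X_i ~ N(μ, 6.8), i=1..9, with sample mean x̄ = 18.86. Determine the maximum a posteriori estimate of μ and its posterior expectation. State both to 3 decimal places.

Posterior for μ is Normal. Precision-weighted mean: (1/6.3·-2.2 + 9/6.8·18.86) / (1/6.3 + 9/6.8) = 16.605.
A Normal posterior is symmetric, so mode = mean.

MAP = 16.605; posterior mean = 16.605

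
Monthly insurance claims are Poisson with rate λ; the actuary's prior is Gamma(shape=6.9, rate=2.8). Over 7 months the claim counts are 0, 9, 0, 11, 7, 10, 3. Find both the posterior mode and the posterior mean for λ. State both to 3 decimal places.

λ_MAP = 4.684, E[λ|data] = 4.786

Σ counts = 40. Posterior: Gamma(shape = 6.9+40 = 46.9, rate = 2.8+7 = 9.8).
Mode = (α−1)/β = 45.9/9.8 = 4.684.
Mean = α/β = 46.9/9.8 = 4.786.
The mean is pulled above the mode by the posterior's right skew.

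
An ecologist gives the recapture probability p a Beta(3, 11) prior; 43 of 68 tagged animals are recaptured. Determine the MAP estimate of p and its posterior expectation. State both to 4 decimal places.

Posterior: Beta(3+43, 11+25) = Beta(46, 36).
Mode = (46−1)/(46+36−2) = 45/80 = 0.5625.
Mean = 46/(46+36) = 46/82 = 0.5610.

MAP estimate = 0.5625, posterior expectation = 0.5610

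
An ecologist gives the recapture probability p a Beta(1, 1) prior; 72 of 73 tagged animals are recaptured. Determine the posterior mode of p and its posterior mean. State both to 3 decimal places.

Posterior: Beta(1+72, 1+1) = Beta(73, 2).
Mode = (73−1)/(73+2−2) = 72/73 = 0.986.
Mean = 73/(73+2) = 73/75 = 0.973.
The mean is pulled below the mode by the posterior's left skew.

MAP = 0.986, posterior mean = 0.973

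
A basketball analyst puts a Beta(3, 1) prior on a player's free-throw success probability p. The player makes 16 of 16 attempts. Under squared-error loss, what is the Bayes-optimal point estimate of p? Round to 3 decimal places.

Posterior: Beta(3+16, 1+0) = Beta(19, 1).
Since β = 1 ≤ 1 and α > 1, the Beta density is monotone increasing on [0,1]; the mode is at 1.
Mean = 19/(19+1) = 0.950.
Squared-error loss ⇒ the optimal estimator is the posterior mean.

0.950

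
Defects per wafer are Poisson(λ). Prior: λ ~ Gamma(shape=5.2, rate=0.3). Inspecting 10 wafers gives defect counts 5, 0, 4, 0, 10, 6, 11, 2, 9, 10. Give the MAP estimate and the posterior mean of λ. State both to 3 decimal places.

MAP = 5.942, posterior mean = 6.039

Σ counts = 57. Posterior: Gamma(shape = 5.2+57 = 62.2, rate = 0.3+10 = 10.3).
Mode = (α−1)/β = 61.2/10.3 = 5.942.
Mean = α/β = 62.2/10.3 = 6.039.
The mean is pulled above the mode by the posterior's right skew.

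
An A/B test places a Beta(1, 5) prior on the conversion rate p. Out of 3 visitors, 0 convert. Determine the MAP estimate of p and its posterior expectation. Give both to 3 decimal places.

Posterior: Beta(1+0, 5+3) = Beta(1, 8).
Since α = 1 ≤ 1 and β > 1, the Beta density is monotone decreasing on [0,1]; the mode is at 0.
Mean = 1/(1+8) = 0.111.

MAP = 0.000; posterior mean = 0.111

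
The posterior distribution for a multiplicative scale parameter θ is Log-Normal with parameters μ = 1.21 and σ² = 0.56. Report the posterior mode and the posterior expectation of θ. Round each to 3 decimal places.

Mode = exp(μ − σ²) = exp(0.65) = 1.916.
Mean = exp(μ + σ²/2) = exp(1.490) = 4.437.

MAP = 1.916; posterior mean = 4.437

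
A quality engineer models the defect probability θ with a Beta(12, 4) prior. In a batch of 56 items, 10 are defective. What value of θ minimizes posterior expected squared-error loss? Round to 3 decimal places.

0.306

Posterior: Beta(12+10, 4+46) = Beta(22, 50).
Mode = (22−1)/(22+50−2) = 21/70 = 0.300.
Mean = 22/(22+50) = 22/72 = 0.306.
Squared-error loss ⇒ the optimal estimator is the posterior mean.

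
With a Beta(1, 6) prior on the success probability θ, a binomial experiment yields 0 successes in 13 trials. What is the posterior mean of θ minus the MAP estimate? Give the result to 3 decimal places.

0.050

Posterior: Beta(1+0, 6+13) = Beta(1, 19).
Since α = 1 ≤ 1 and β > 1, the Beta density is monotone decreasing on [0,1]; the mode is at 0.
Mean = 1/(1+19) = 0.050.
Difference = 0.050 − 0.000 = 0.050.
The posterior is right-skewed, so the mean exceeds the mode.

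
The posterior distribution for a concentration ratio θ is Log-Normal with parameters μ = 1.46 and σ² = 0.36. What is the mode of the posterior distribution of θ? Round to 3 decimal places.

Mode = exp(μ − σ²) = exp(1.10) = 3.004.
Mean = exp(μ + σ²/2) = exp(1.640) = 5.155.
This is the posterior mode — the MAP estimate.

3.004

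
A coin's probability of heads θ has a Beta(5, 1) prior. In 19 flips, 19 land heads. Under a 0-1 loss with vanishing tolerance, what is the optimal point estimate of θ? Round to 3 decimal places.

1.000

Posterior: Beta(5+19, 1+0) = Beta(24, 1).
Since β = 1 ≤ 1 and α > 1, the Beta density is monotone increasing on [0,1]; the mode is at 1.
Mean = 24/(24+1) = 0.960.
This is the posterior mode — the MAP estimate.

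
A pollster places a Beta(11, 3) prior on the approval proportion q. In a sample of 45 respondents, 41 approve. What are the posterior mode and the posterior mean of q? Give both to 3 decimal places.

q_MAP = 0.895, E[q|data] = 0.881

Posterior: Beta(11+41, 3+4) = Beta(52, 7).
Mode = (52−1)/(52+7−2) = 51/57 = 0.895.
Mean = 52/(52+7) = 52/59 = 0.881.
Left-skewed posterior ⇒ mean < mode.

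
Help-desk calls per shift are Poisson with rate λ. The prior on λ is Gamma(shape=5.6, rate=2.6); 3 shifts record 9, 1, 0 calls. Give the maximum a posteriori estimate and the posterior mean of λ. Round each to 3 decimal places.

maximum a posteriori estimate = 2.607, posterior mean = 2.786

Σ counts = 10. Posterior: Gamma(shape = 5.6+10 = 15.6, rate = 2.6+3 = 5.6).
Mode = (α−1)/β = 14.6/5.6 = 2.607.
Mean = α/β = 15.6/5.6 = 2.786.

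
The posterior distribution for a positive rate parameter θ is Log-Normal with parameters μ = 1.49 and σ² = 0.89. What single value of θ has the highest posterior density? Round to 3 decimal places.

1.822

Mode = exp(μ − σ²) = exp(0.60) = 1.822.
Mean = exp(μ + σ²/2) = exp(1.935) = 6.924.
This is the posterior mode — the MAP estimate.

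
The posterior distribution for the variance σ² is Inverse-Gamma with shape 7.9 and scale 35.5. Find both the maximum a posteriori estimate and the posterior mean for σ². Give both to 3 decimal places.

MAP = 3.989, posterior mean = 5.145

Mode = β/(α+1) = 35.5/8.9 = 3.989.
Mean = β/(α−1) = 35.5/6.9 = 5.145.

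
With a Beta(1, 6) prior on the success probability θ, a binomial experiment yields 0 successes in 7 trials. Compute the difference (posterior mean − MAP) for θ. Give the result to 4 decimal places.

0.0714

Posterior: Beta(1+0, 6+7) = Beta(1, 13).
Since α = 1 ≤ 1 and β > 1, the Beta density is monotone decreasing on [0,1]; the mode is at 0.
Mean = 1/(1+13) = 0.0714.
Difference = 0.0714 − 0.0000 = 0.0714.
Right-skewed posterior ⇒ mode < mean.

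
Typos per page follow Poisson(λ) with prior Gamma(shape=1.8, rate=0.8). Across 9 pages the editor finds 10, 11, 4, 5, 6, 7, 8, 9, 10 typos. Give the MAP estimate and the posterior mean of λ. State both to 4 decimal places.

λ_MAP = 7.2245, E[λ|data] = 7.3265

Σ counts = 70. Posterior: Gamma(shape = 1.8+70 = 71.8, rate = 0.8+9 = 9.8).
Mode = (α−1)/β = 70.8/9.8 = 7.2245.
Mean = α/β = 71.8/9.8 = 7.3265.
Right-skewed posterior ⇒ mode < mean.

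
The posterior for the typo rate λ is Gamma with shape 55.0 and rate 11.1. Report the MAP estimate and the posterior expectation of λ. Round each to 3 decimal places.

Mode = (α−1)/β = 54.0/11.1 = 4.865.
Mean = α/β = 55.0/11.1 = 4.955.

λ_MAP = 4.865, E[λ|data] = 4.955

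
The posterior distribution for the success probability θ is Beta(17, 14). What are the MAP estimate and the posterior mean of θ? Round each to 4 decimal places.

MAP = 0.5517; posterior mean = 0.5484

Mode = (17−1)/(17+14−2) = 16/29 = 0.5517.
Mean = 17/(17+14) = 17/31 = 0.5484.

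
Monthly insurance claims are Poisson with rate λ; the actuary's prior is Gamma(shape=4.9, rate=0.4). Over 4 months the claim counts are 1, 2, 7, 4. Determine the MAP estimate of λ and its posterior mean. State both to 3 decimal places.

Σ counts = 14. Posterior: Gamma(shape = 4.9+14 = 18.9, rate = 0.4+4 = 4.4).
Mode = (α−1)/β = 17.9/4.4 = 4.068.
Mean = α/β = 18.9/4.4 = 4.295.
The posterior is right-skewed, so the mean exceeds the mode.

MAP estimate = 4.068, posterior mean = 4.295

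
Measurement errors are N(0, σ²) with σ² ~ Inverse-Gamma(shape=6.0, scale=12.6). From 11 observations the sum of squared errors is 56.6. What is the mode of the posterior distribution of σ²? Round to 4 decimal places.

3.2720

Posterior: Inverse-Gamma(shape = 6.0+11/2 = 11.5, scale = 12.6+56.6/2 = 40.9).
Mode = β/(α+1) = 40.9/12.5 = 3.2720.
Mean = β/(α−1) = 40.9/10.5 = 3.8952.
This is the posterior mode — the MAP estimate.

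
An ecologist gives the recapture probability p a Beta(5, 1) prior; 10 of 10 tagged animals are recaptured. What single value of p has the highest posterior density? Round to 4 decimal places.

Posterior: Beta(5+10, 1+0) = Beta(15, 1).
Since β = 1 ≤ 1 and α > 1, the Beta density is monotone increasing on [0,1]; the mode is at 1.
Mean = 15/(15+1) = 0.9375.
This is the posterior mode — the MAP estimate.

1.0000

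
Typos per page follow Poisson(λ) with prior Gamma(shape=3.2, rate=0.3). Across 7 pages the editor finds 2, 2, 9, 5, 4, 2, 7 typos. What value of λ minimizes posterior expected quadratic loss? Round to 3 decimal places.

4.685

Σ counts = 31. Posterior: Gamma(shape = 3.2+31 = 34.2, rate = 0.3+7 = 7.3).
Mode = (α−1)/β = 33.2/7.3 = 4.548.
Mean = α/β = 34.2/7.3 = 4.685.
Quadratic loss ⇒ the optimal estimator is the posterior mean.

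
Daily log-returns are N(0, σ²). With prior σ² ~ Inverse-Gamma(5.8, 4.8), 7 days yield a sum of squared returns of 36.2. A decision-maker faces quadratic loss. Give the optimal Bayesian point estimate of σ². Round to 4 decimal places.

2.7590

Posterior: Inverse-Gamma(shape = 5.8+7/2 = 9.3, scale = 4.8+36.2/2 = 22.9).
Mode = β/(α+1) = 22.9/10.3 = 2.2233.
Mean = β/(α−1) = 22.9/8.3 = 2.7590.
Quadratic loss ⇒ the optimal estimator is the posterior mean.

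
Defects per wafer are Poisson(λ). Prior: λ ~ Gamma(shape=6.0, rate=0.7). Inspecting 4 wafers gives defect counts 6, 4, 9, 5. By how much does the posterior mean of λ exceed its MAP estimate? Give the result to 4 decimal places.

Σ counts = 24. Posterior: Gamma(shape = 6.0+24 = 30.0, rate = 0.7+4 = 4.7).
Mode = (α−1)/β = 29.0/4.7 = 6.1702.
Mean = α/β = 30.0/4.7 = 6.3830.
Difference = 6.3830 − 6.1702 = 0.2128.
Mean > mode: the posterior has a right tail.

0.2128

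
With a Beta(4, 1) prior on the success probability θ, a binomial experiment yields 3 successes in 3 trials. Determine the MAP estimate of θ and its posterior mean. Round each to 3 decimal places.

MAP estimate = 1.000, posterior mean = 0.875

Posterior: Beta(4+3, 1+0) = Beta(7, 1).
Since β = 1 ≤ 1 and α > 1, the Beta density is monotone increasing on [0,1]; the mode is at 1.
Mean = 7/(7+1) = 0.875.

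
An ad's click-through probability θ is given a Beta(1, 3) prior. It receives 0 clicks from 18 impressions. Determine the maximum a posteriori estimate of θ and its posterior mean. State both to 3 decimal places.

MAP = 0.000, posterior mean = 0.045

Posterior: Beta(1+0, 3+18) = Beta(1, 21).
Since α = 1 ≤ 1 and β > 1, the Beta density is monotone decreasing on [0,1]; the mode is at 0.
Mean = 1/(1+21) = 0.045.
The posterior is right-skewed, so the mean exceeds the mode.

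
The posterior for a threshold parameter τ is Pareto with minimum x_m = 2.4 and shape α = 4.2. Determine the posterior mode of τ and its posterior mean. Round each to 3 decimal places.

The Pareto density is strictly decreasing on [x_m, ∞), so the mode is x_m = 2.400.
Mean = α·x_m/(α−1) = 4.2·2.4/3.2 = 3.150.
The mean is pulled above the mode by the posterior's right skew.

MAP = 2.400, posterior mean = 3.150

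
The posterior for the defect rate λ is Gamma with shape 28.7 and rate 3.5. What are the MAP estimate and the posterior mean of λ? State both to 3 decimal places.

Mode = (α−1)/β = 27.7/3.5 = 7.914.
Mean = α/β = 28.7/3.5 = 8.200.

MAP estimate = 7.914, posterior mean = 8.200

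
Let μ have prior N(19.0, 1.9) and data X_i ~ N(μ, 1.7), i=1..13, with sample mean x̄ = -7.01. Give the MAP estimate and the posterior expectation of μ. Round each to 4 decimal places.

MAP = -5.3351; posterior mean = -5.3351

Posterior for μ is Normal. Precision-weighted mean: (1/1.9·19.0 + 13/1.7·-7.01) / (1/1.9 + 13/1.7) = -5.3351.
A Normal posterior is symmetric, so mode = mean.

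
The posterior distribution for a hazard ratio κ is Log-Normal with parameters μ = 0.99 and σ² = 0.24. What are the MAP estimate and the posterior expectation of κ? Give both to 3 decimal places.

MAP = 2.117; posterior mean = 3.034

Mode = exp(μ − σ²) = exp(0.75) = 2.117.
Mean = exp(μ + σ²/2) = exp(1.110) = 3.034.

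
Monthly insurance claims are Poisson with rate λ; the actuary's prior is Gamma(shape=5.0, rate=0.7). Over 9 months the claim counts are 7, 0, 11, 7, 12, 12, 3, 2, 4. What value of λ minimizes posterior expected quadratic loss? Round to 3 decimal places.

Σ counts = 58. Posterior: Gamma(shape = 5.0+58 = 63.0, rate = 0.7+9 = 9.7).
Mode = (α−1)/β = 62.0/9.7 = 6.392.
Mean = α/β = 63.0/9.7 = 6.495.
Quadratic loss ⇒ the optimal estimator is the posterior mean.

6.495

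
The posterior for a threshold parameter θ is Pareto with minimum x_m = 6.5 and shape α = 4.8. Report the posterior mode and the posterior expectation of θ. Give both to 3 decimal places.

θ_MAP = 6.500, E[θ|data] = 8.211

The Pareto density is strictly decreasing on [x_m, ∞), so the mode is x_m = 6.500.
Mean = α·x_m/(α−1) = 4.8·6.5/3.8 = 8.211.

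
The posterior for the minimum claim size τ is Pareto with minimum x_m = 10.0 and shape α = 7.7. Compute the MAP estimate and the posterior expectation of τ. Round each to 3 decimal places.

MAP = 10.000; posterior mean = 11.493

The Pareto density is strictly decreasing on [x_m, ∞), so the mode is x_m = 10.000.
Mean = α·x_m/(α−1) = 7.7·10.0/6.7 = 11.493.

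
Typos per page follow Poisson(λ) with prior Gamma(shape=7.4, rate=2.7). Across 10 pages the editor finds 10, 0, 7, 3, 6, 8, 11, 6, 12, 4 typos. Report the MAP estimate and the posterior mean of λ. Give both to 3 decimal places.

Σ counts = 67. Posterior: Gamma(shape = 7.4+67 = 74.4, rate = 2.7+10 = 12.7).
Mode = (α−1)/β = 73.4/12.7 = 5.780.
Mean = α/β = 74.4/12.7 = 5.858.
The posterior is right-skewed, so the mean exceeds the mode.

λ_MAP = 5.780, E[λ|data] = 5.858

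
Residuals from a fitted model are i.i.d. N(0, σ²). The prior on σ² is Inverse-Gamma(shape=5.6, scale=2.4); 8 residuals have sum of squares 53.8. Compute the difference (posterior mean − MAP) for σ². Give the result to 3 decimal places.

0.643

Posterior: Inverse-Gamma(shape = 5.6+8/2 = 9.6, scale = 2.4+53.8/2 = 29.3).
Mode = β/(α+1) = 29.3/10.6 = 2.764.
Mean = β/(α−1) = 29.3/8.6 = 3.407.
Difference = 3.407 − 2.764 = 0.643.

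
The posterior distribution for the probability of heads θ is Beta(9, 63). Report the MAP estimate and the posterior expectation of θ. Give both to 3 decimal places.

Mode = (9−1)/(9+63−2) = 8/70 = 0.114.
Mean = 9/(9+63) = 9/72 = 0.125.

MAP: 0.114. Posterior mean: 0.125.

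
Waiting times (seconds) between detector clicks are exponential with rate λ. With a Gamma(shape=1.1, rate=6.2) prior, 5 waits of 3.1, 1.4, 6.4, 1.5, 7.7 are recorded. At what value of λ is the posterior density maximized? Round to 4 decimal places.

Σ times = 20.1. Posterior: Gamma(shape = 1.1+5 = 6.1, rate = 6.2+20.1 = 26.3).
Mode = (α−1)/β = 5.1/26.3 = 0.1939.
Mean = α/β = 6.1/26.3 = 0.2319.
This is the posterior mode — the MAP estimate.

0.1939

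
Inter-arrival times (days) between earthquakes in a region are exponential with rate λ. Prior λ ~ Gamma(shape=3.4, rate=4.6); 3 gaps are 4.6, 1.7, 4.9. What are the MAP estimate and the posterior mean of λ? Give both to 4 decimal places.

Σ times = 11.2. Posterior: Gamma(shape = 3.4+3 = 6.4, rate = 4.6+11.2 = 15.8).
Mode = (α−1)/β = 5.4/15.8 = 0.3418.
Mean = α/β = 6.4/15.8 = 0.4051.
The posterior is right-skewed, so the mean exceeds the mode.

λ_MAP = 0.3418, E[λ|data] = 0.4051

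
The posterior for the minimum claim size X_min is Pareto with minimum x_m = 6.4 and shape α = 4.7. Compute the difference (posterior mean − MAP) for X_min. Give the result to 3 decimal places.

1.730

The Pareto density is strictly decreasing on [x_m, ∞), so the mode is x_m = 6.400.
Mean = α·x_m/(α−1) = 4.7·6.4/3.7 = 8.130.
Difference = 8.130 − 6.400 = 1.730.
The mean is pulled above the mode by the posterior's right skew.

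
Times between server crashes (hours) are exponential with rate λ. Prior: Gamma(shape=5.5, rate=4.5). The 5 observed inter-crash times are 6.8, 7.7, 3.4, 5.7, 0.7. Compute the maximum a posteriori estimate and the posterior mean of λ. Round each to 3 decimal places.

maximum a posteriori estimate = 0.330, posterior mean = 0.365

Σ times = 24.3. Posterior: Gamma(shape = 5.5+5 = 10.5, rate = 4.5+24.3 = 28.8).
Mode = (α−1)/β = 9.5/28.8 = 0.330.
Mean = α/β = 10.5/28.8 = 0.365.
The posterior is right-skewed, so the mean exceeds the mode.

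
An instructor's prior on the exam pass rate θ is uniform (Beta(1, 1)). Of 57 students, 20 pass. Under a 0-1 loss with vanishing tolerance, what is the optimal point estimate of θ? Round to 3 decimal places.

Posterior: Beta(1+20, 1+37) = Beta(21, 38).
Mode = (21−1)/(21+38−2) = 20/57 = 0.351.
With a flat prior the MAP equals the MLE, 20/57.
Mean = 21/(21+38) = 21/59 = 0.356.
This is the posterior mode — the MAP estimate.

0.351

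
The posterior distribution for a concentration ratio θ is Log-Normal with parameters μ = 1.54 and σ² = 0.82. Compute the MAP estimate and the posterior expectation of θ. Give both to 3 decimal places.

MAP = 2.054, posterior mean = 7.029

Mode = exp(μ − σ²) = exp(0.72) = 2.054.
Mean = exp(μ + σ²/2) = exp(1.950) = 7.029.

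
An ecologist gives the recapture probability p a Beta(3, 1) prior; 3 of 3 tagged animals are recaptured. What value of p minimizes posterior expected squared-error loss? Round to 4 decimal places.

Posterior: Beta(3+3, 1+0) = Beta(6, 1).
Since β = 1 ≤ 1 and α > 1, the Beta density is monotone increasing on [0,1]; the mode is at 1.
Mean = 6/(6+1) = 0.8571.
Squared-error loss ⇒ the optimal estimator is the posterior mean.

0.8571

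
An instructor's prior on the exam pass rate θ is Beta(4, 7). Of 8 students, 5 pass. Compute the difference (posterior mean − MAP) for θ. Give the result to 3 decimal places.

Posterior: Beta(4+5, 7+3) = Beta(9, 10).
Mode = (9−1)/(9+10−2) = 8/17 = 0.471.
Mean = 9/(9+10) = 9/19 = 0.474.
Difference = 0.474 − 0.471 = 0.003.
The mean is pulled above the mode by the posterior's right skew.

0.003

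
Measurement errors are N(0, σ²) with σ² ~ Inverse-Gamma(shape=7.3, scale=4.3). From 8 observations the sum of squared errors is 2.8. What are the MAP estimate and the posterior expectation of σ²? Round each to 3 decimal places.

σ²_MAP = 0.463, E[σ²|data] = 0.553

Posterior: Inverse-Gamma(shape = 7.3+8/2 = 11.3, scale = 4.3+2.8/2 = 5.7).
Mode = β/(α+1) = 5.7/12.3 = 0.463.
Mean = β/(α−1) = 5.7/10.3 = 0.553.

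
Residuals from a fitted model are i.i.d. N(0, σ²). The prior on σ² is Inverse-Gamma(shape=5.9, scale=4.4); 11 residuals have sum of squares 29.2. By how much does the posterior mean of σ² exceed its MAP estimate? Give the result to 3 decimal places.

0.295

Posterior: Inverse-Gamma(shape = 5.9+11/2 = 11.4, scale = 4.4+29.2/2 = 19.0).
Mode = β/(α+1) = 19.0/12.4 = 1.532.
Mean = β/(α−1) = 19.0/10.4 = 1.827.
Difference = 1.827 − 1.532 = 0.295.
Right-skewed posterior ⇒ mode < mean.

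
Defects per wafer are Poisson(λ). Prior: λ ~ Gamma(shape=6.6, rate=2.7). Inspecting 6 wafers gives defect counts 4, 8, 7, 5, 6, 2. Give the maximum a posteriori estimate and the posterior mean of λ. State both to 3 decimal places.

MAP = 4.322; posterior mean = 4.437

Σ counts = 32. Posterior: Gamma(shape = 6.6+32 = 38.6, rate = 2.7+6 = 8.7).
Mode = (α−1)/β = 37.6/8.7 = 4.322.
Mean = α/β = 38.6/8.7 = 4.437.
Mean > mode: the posterior has a right tail.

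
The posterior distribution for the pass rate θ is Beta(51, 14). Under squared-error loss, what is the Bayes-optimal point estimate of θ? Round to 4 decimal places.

0.7846

Mode = (51−1)/(51+14−2) = 50/63 = 0.7937.
Mean = 51/(51+14) = 51/65 = 0.7846.
Squared-error loss ⇒ the optimal estimator is the posterior mean.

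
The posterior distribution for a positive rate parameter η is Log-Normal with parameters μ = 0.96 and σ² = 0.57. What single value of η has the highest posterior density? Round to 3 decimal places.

Mode = exp(μ − σ²) = exp(0.39) = 1.477.
Mean = exp(μ + σ²/2) = exp(1.245) = 3.473.
This is the posterior mode — the MAP estimate.

1.477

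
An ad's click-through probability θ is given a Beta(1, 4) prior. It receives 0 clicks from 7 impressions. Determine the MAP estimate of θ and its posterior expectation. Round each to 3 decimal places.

Posterior: Beta(1+0, 4+7) = Beta(1, 11).
Since α = 1 ≤ 1 and β > 1, the Beta density is monotone decreasing on [0,1]; the mode is at 0.
Mean = 1/(1+11) = 0.083.

MAP: 0.000. Posterior mean: 0.083.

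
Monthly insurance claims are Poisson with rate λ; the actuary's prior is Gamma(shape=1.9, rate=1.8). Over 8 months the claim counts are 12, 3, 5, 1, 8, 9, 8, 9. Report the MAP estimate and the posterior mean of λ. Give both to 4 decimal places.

MAP = 5.7041; posterior mean = 5.8061

Σ counts = 55. Posterior: Gamma(shape = 1.9+55 = 56.9, rate = 1.8+8 = 9.8).
Mode = (α−1)/β = 55.9/9.8 = 5.7041.
Mean = α/β = 56.9/9.8 = 5.8061.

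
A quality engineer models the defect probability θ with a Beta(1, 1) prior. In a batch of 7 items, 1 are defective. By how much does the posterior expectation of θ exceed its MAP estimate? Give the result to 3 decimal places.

0.079

Posterior: Beta(1+1, 1+6) = Beta(2, 7).
Mode = (2−1)/(2+7−2) = 1/7 = 0.143.
Mean = 2/(2+7) = 2/9 = 0.222.
Difference = 0.222 − 0.143 = 0.079.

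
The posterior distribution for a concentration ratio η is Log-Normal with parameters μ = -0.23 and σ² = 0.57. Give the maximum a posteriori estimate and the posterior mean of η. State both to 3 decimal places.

Mode = exp(μ − σ²) = exp(-0.80) = 0.449.
Mean = exp(μ + σ²/2) = exp(0.055) = 1.057.
Mean > mode: the posterior has a right tail.

MAP = 0.449, posterior mean = 1.057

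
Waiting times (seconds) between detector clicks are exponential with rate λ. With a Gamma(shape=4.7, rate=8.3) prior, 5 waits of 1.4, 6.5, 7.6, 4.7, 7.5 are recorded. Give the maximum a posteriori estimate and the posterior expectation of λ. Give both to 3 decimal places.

Σ times = 27.7. Posterior: Gamma(shape = 4.7+5 = 9.7, rate = 8.3+27.7 = 36.0).
Mode = (α−1)/β = 8.7/36.0 = 0.242.
Mean = α/β = 9.7/36.0 = 0.269.
The mean is pulled above the mode by the posterior's right skew.

MAP = 0.242; posterior mean = 0.269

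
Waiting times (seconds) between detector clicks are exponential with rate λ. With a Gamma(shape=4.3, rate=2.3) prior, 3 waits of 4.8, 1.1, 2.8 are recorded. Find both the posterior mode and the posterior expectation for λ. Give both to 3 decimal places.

MAP: 0.573. Posterior mean: 0.664.

Σ times = 8.7. Posterior: Gamma(shape = 4.3+3 = 7.3, rate = 2.3+8.7 = 11.0).
Mode = (α−1)/β = 6.3/11.0 = 0.573.
Mean = α/β = 7.3/11.0 = 0.664.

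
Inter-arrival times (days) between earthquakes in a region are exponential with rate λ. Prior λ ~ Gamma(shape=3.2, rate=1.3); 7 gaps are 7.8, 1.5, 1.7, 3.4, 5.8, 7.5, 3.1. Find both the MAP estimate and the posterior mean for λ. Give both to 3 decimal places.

MAP: 0.287. Posterior mean: 0.318.

Σ times = 30.8. Posterior: Gamma(shape = 3.2+7 = 10.2, rate = 1.3+30.8 = 32.1).
Mode = (α−1)/β = 9.2/32.1 = 0.287.
Mean = α/β = 10.2/32.1 = 0.318.
The mean is pulled above the mode by the posterior's right skew.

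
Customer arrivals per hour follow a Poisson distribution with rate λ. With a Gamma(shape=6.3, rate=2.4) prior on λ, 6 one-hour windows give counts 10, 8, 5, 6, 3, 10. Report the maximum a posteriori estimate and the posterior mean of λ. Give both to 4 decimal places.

MAP = 5.6310; posterior mean = 5.7500

Σ counts = 42. Posterior: Gamma(shape = 6.3+42 = 48.3, rate = 2.4+6 = 8.4).
Mode = (α−1)/β = 47.3/8.4 = 5.6310.
Mean = α/β = 48.3/8.4 = 5.7500.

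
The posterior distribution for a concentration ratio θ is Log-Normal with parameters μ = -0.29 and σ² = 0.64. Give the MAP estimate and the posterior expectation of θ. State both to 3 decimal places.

MAP = 0.395; posterior mean = 1.030

Mode = exp(μ − σ²) = exp(-0.93) = 0.395.
Mean = exp(μ + σ²/2) = exp(0.030) = 1.030.
The posterior is right-skewed, so the mean exceeds the mode.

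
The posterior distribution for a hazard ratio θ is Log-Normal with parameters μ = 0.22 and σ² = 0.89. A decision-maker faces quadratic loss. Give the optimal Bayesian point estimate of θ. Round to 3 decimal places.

1.944

Mode = exp(μ − σ²) = exp(-0.67) = 0.512.
Mean = exp(μ + σ²/2) = exp(0.665) = 1.944.
Quadratic loss ⇒ the optimal estimator is the posterior mean.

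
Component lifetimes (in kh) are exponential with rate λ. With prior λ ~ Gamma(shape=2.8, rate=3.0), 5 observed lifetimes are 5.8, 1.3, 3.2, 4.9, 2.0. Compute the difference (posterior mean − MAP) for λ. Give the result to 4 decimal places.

0.0495

Σ times = 17.2. Posterior: Gamma(shape = 2.8+5 = 7.8, rate = 3.0+17.2 = 20.2).
Mode = (α−1)/β = 6.8/20.2 = 0.3366.
Mean = α/β = 7.8/20.2 = 0.3861.
Difference = 0.3861 − 0.3366 = 0.0495.
Right-skewed posterior ⇒ mode < mean.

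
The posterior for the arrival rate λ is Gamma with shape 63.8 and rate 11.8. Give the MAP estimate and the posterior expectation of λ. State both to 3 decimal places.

Mode = (α−1)/β = 62.8/11.8 = 5.322.
Mean = α/β = 63.8/11.8 = 5.407.
Right-skewed posterior ⇒ mode < mean.

MAP = 5.322; posterior mean = 5.407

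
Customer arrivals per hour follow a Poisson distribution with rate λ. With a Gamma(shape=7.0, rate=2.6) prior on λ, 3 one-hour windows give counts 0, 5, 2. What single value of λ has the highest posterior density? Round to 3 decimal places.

2.321

Σ counts = 7. Posterior: Gamma(shape = 7.0+7 = 14.0, rate = 2.6+3 = 5.6).
Mode = (α−1)/β = 13.0/5.6 = 2.321.
Mean = α/β = 14.0/5.6 = 2.500.
This is the posterior mode — the MAP estimate.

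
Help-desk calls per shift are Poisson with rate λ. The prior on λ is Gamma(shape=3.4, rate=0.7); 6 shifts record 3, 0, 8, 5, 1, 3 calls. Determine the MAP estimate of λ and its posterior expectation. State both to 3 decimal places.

MAP: 3.343. Posterior mean: 3.493.

Σ counts = 20. Posterior: Gamma(shape = 3.4+20 = 23.4, rate = 0.7+6 = 6.7).
Mode = (α−1)/β = 22.4/6.7 = 3.343.
Mean = α/β = 23.4/6.7 = 3.493.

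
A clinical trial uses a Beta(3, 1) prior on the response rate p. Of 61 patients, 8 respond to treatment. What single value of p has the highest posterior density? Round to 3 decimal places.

0.159

Posterior: Beta(3+8, 1+53) = Beta(11, 54).
Mode = (11−1)/(11+54−2) = 10/63 = 0.159.
Mean = 11/(11+54) = 11/65 = 0.169.
This is the posterior mode — the MAP estimate.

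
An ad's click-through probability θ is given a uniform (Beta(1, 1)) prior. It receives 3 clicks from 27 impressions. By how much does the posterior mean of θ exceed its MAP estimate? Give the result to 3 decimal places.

Posterior: Beta(1+3, 1+24) = Beta(4, 25).
Mode = (4−1)/(4+25−2) = 3/27 = 0.111.
With a flat prior the MAP equals the MLE, 3/27.
Mean = 4/(4+25) = 4/29 = 0.138.
Difference = 0.138 − 0.111 = 0.027.

0.027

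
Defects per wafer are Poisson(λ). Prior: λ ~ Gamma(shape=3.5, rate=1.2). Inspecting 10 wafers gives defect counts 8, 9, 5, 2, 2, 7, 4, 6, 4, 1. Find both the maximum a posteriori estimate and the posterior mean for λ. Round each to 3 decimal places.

MAP = 4.509; posterior mean = 4.598

Σ counts = 48. Posterior: Gamma(shape = 3.5+48 = 51.5, rate = 1.2+10 = 11.2).
Mode = (α−1)/β = 50.5/11.2 = 4.509.
Mean = α/β = 51.5/11.2 = 4.598.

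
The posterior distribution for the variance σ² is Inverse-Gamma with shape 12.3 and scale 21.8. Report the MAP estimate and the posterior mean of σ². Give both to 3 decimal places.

MAP: 1.639. Posterior mean: 1.929.

Mode = β/(α+1) = 21.8/13.3 = 1.639.
Mean = β/(α−1) = 21.8/11.3 = 1.929.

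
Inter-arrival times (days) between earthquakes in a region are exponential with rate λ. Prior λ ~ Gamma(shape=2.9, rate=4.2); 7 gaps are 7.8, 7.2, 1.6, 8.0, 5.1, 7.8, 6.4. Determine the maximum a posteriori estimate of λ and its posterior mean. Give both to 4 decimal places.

MAP = 0.1850, posterior mean = 0.2058

Σ times = 43.9. Posterior: Gamma(shape = 2.9+7 = 9.9, rate = 4.2+43.9 = 48.1).
Mode = (α−1)/β = 8.9/48.1 = 0.1850.
Mean = α/β = 9.9/48.1 = 0.2058.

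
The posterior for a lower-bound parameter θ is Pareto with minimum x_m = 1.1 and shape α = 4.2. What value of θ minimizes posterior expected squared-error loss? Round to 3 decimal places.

1.444

The Pareto density is strictly decreasing on [x_m, ∞), so the mode is x_m = 1.100.
Mean = α·x_m/(α−1) = 4.2·1.1/3.2 = 1.444.
Squared-error loss ⇒ the optimal estimator is the posterior mean.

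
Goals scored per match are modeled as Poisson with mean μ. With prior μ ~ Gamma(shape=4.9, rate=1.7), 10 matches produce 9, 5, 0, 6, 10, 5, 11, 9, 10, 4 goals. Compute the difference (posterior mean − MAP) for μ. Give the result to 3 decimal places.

0.085

Σ counts = 69. Posterior: Gamma(shape = 4.9+69 = 73.9, rate = 1.7+10 = 11.7).
Mode = (α−1)/β = 72.9/11.7 = 6.231.
Mean = α/β = 73.9/11.7 = 6.316.
Difference = 6.316 − 6.231 = 0.085.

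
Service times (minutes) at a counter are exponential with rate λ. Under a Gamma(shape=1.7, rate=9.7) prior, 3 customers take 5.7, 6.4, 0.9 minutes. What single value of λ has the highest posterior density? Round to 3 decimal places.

Σ times = 13.0. Posterior: Gamma(shape = 1.7+3 = 4.7, rate = 9.7+13.0 = 22.7).
Mode = (α−1)/β = 3.7/22.7 = 0.163.
Mean = α/β = 4.7/22.7 = 0.207.
This is the posterior mode — the MAP estimate.

0.163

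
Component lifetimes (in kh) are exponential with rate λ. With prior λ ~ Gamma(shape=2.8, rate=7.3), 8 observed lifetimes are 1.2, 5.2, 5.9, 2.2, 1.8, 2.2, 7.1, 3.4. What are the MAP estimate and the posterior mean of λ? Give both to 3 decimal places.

Σ times = 29.0. Posterior: Gamma(shape = 2.8+8 = 10.8, rate = 7.3+29.0 = 36.3).
Mode = (α−1)/β = 9.8/36.3 = 0.270.
Mean = α/β = 10.8/36.3 = 0.298.
The mean is pulled above the mode by the posterior's right skew.

MAP = 0.270; posterior mean = 0.298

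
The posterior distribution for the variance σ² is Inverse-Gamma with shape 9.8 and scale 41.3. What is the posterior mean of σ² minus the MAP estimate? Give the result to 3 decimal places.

Mode = β/(α+1) = 41.3/10.8 = 3.824.
Mean = β/(α−1) = 41.3/8.8 = 4.693.
Difference = 4.693 − 3.824 = 0.869.

0.869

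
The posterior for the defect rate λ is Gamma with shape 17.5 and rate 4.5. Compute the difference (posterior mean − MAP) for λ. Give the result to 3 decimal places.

Mode = (α−1)/β = 16.5/4.5 = 3.667.
Mean = α/β = 17.5/4.5 = 3.889.
Difference = 3.889 − 3.667 = 0.222.

0.222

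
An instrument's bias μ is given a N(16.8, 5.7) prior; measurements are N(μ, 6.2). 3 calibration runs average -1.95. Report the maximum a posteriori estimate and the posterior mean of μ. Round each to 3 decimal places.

Posterior for μ is Normal. Precision-weighted mean: (1/5.7·16.8 + 3/6.2·-1.95) / (1/5.7 + 3/6.2) = 3.039.
A Normal posterior is symmetric, so mode = mean.

MAP = 3.039; posterior mean = 3.039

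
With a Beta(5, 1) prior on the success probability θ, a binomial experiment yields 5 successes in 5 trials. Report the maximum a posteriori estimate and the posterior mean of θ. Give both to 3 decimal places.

Posterior: Beta(5+5, 1+0) = Beta(10, 1).
Since β = 1 ≤ 1 and α > 1, the Beta density is monotone increasing on [0,1]; the mode is at 1.
Mean = 10/(10+1) = 0.909.
The posterior is left-skewed, so the mode exceeds the mean.

maximum a posteriori estimate = 1.000, posterior mean = 0.909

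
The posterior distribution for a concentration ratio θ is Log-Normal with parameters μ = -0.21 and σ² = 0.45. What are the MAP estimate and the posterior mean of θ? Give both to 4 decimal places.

Mode = exp(μ − σ²) = exp(-0.66) = 0.5169.
Mean = exp(μ + σ²/2) = exp(0.015) = 1.0151.
Mean > mode: the posterior has a right tail.

MAP = 0.5169, posterior mean = 1.0151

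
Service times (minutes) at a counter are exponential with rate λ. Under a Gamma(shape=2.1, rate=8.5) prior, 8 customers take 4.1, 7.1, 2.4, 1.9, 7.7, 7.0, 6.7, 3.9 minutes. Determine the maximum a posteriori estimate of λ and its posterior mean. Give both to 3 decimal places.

Σ times = 40.8. Posterior: Gamma(shape = 2.1+8 = 10.1, rate = 8.5+40.8 = 49.3).
Mode = (α−1)/β = 9.1/49.3 = 0.185.
Mean = α/β = 10.1/49.3 = 0.205.

MAP: 0.185. Posterior mean: 0.205.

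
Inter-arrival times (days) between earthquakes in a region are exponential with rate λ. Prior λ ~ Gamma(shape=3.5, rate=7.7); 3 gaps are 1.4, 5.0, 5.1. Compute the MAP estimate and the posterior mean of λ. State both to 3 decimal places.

MAP: 0.286. Posterior mean: 0.339.

Σ times = 11.5. Posterior: Gamma(shape = 3.5+3 = 6.5, rate = 7.7+11.5 = 19.2).
Mode = (α−1)/β = 5.5/19.2 = 0.286.
Mean = α/β = 6.5/19.2 = 0.339.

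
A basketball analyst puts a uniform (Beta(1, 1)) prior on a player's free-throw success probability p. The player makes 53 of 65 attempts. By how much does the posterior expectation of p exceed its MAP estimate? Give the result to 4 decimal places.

Posterior: Beta(1+53, 1+12) = Beta(54, 13).
Mode = (54−1)/(54+13−2) = 53/65 = 0.8154.
With a flat prior the MAP equals the MLE, 53/65.
Mean = 54/(54+13) = 54/67 = 0.8060.
Difference = 0.8060 − 0.8154 = -0.0094.

-0.0094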